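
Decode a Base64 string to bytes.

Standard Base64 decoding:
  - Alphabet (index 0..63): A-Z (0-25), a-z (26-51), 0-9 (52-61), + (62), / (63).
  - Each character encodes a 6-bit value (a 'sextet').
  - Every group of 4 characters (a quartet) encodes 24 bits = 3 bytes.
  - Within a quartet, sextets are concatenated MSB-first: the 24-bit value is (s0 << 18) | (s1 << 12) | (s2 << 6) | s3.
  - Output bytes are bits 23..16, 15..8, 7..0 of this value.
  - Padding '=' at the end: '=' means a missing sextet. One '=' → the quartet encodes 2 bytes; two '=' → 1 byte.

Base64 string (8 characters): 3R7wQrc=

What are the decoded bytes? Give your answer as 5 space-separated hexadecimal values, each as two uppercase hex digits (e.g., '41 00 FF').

After char 0 ('3'=55): chars_in_quartet=1 acc=0x37 bytes_emitted=0
After char 1 ('R'=17): chars_in_quartet=2 acc=0xDD1 bytes_emitted=0
After char 2 ('7'=59): chars_in_quartet=3 acc=0x3747B bytes_emitted=0
After char 3 ('w'=48): chars_in_quartet=4 acc=0xDD1EF0 -> emit DD 1E F0, reset; bytes_emitted=3
After char 4 ('Q'=16): chars_in_quartet=1 acc=0x10 bytes_emitted=3
After char 5 ('r'=43): chars_in_quartet=2 acc=0x42B bytes_emitted=3
After char 6 ('c'=28): chars_in_quartet=3 acc=0x10ADC bytes_emitted=3
Padding '=': partial quartet acc=0x10ADC -> emit 42 B7; bytes_emitted=5

Answer: DD 1E F0 42 B7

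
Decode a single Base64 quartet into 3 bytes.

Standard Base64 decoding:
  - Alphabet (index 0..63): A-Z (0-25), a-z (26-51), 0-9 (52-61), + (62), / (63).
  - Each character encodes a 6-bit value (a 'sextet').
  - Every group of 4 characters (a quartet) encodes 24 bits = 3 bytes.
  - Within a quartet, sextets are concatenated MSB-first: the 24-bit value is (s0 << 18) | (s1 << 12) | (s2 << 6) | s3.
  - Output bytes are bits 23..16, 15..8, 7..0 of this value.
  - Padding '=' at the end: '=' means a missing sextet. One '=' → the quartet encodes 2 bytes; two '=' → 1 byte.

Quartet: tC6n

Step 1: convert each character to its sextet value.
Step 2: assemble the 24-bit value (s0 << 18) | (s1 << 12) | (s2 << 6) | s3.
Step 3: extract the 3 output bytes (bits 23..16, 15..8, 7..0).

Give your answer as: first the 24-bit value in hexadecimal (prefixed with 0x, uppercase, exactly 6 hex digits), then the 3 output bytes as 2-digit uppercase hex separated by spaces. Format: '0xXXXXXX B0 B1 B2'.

Answer: 0xB42EA7 B4 2E A7

Derivation:
Sextets: t=45, C=2, 6=58, n=39
24-bit: (45<<18) | (2<<12) | (58<<6) | 39
      = 0xB40000 | 0x002000 | 0x000E80 | 0x000027
      = 0xB42EA7
Bytes: (v>>16)&0xFF=B4, (v>>8)&0xFF=2E, v&0xFF=A7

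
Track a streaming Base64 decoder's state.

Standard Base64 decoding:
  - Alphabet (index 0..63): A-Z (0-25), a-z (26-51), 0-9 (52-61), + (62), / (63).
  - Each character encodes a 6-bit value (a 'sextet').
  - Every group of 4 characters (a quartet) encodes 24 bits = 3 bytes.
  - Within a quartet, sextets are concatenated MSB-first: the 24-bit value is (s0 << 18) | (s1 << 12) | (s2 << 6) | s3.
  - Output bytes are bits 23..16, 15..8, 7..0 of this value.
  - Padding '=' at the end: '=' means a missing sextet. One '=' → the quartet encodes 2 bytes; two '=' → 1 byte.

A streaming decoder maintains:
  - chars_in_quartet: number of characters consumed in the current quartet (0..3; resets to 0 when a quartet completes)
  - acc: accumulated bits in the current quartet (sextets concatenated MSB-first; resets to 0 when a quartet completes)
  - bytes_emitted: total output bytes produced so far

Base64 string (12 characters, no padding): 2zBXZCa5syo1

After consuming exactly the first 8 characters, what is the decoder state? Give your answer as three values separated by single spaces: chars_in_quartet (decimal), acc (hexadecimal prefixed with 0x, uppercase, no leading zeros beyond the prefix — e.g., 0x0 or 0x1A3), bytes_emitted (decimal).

After char 0 ('2'=54): chars_in_quartet=1 acc=0x36 bytes_emitted=0
After char 1 ('z'=51): chars_in_quartet=2 acc=0xDB3 bytes_emitted=0
After char 2 ('B'=1): chars_in_quartet=3 acc=0x36CC1 bytes_emitted=0
After char 3 ('X'=23): chars_in_quartet=4 acc=0xDB3057 -> emit DB 30 57, reset; bytes_emitted=3
After char 4 ('Z'=25): chars_in_quartet=1 acc=0x19 bytes_emitted=3
After char 5 ('C'=2): chars_in_quartet=2 acc=0x642 bytes_emitted=3
After char 6 ('a'=26): chars_in_quartet=3 acc=0x1909A bytes_emitted=3
After char 7 ('5'=57): chars_in_quartet=4 acc=0x6426B9 -> emit 64 26 B9, reset; bytes_emitted=6

Answer: 0 0x0 6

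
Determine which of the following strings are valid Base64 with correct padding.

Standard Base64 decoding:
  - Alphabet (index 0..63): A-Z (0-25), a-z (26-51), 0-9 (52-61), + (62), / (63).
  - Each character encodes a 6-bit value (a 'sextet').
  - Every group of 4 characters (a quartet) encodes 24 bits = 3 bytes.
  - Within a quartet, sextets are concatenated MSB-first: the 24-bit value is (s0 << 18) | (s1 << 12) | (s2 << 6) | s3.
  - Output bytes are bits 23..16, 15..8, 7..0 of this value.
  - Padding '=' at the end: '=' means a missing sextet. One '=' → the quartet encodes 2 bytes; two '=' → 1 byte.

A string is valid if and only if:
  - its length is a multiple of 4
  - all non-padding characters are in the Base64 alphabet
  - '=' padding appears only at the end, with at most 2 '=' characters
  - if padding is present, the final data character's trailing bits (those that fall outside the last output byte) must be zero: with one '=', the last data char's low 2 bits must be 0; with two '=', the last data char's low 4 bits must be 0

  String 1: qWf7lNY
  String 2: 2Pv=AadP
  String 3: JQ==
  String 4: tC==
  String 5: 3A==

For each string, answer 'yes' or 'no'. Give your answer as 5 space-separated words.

String 1: 'qWf7lNY' → invalid (len=7 not mult of 4)
String 2: '2Pv=AadP' → invalid (bad char(s): ['=']; '=' in middle)
String 3: 'JQ==' → valid
String 4: 'tC==' → invalid (bad trailing bits)
String 5: '3A==' → valid

Answer: no no yes no yes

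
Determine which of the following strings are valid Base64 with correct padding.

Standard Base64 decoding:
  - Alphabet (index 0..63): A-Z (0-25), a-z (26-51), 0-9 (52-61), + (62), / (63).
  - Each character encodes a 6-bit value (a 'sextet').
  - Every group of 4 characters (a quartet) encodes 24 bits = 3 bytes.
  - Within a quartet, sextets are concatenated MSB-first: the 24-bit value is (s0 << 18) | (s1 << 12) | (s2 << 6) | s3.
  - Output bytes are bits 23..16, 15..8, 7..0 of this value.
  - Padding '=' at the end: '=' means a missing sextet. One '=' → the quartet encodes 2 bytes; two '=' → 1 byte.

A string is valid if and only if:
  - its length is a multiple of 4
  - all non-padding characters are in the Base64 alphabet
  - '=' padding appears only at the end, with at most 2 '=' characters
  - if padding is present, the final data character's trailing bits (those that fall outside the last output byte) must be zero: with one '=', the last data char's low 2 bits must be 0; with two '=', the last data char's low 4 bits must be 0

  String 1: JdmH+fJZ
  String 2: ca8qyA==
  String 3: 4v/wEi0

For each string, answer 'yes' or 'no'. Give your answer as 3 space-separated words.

Answer: yes yes no

Derivation:
String 1: 'JdmH+fJZ' → valid
String 2: 'ca8qyA==' → valid
String 3: '4v/wEi0' → invalid (len=7 not mult of 4)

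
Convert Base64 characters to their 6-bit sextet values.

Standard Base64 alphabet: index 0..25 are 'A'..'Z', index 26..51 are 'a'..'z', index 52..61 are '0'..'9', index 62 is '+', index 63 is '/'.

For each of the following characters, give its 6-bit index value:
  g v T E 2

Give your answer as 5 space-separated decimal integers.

Answer: 32 47 19 4 54

Derivation:
'g': a..z range, 26 + ord('g') − ord('a') = 32
'v': a..z range, 26 + ord('v') − ord('a') = 47
'T': A..Z range, ord('T') − ord('A') = 19
'E': A..Z range, ord('E') − ord('A') = 4
'2': 0..9 range, 52 + ord('2') − ord('0') = 54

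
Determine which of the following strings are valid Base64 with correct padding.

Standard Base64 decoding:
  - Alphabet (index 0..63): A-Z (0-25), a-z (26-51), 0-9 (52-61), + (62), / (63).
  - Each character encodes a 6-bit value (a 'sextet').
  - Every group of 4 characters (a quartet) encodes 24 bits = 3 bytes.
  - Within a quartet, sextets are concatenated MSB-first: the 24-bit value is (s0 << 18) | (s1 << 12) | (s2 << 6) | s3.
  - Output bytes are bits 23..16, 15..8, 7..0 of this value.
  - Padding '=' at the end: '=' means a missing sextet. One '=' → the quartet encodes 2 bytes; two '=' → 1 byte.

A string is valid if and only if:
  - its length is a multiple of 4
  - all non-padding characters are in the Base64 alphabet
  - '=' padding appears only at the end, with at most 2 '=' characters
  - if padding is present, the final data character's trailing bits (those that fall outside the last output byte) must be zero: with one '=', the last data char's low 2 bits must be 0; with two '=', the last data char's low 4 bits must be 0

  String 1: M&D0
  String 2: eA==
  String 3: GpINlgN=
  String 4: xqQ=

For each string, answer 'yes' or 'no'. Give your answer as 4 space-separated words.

Answer: no yes no yes

Derivation:
String 1: 'M&D0' → invalid (bad char(s): ['&'])
String 2: 'eA==' → valid
String 3: 'GpINlgN=' → invalid (bad trailing bits)
String 4: 'xqQ=' → valid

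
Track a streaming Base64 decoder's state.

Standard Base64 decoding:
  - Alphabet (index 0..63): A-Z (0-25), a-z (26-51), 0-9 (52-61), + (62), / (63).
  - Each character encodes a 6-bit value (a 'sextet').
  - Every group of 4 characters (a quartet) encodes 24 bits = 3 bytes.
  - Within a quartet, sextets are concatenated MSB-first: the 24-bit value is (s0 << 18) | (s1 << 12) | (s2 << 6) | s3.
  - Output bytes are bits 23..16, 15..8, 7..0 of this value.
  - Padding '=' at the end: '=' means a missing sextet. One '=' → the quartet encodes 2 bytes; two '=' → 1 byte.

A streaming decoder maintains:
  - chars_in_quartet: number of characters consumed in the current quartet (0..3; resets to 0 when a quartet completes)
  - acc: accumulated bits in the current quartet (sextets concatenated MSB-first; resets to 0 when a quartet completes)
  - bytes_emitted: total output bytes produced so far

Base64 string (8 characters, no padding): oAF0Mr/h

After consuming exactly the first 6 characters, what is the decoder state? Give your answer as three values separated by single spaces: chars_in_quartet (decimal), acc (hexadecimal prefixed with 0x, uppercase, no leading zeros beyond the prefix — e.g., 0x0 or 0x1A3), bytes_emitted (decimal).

After char 0 ('o'=40): chars_in_quartet=1 acc=0x28 bytes_emitted=0
After char 1 ('A'=0): chars_in_quartet=2 acc=0xA00 bytes_emitted=0
After char 2 ('F'=5): chars_in_quartet=3 acc=0x28005 bytes_emitted=0
After char 3 ('0'=52): chars_in_quartet=4 acc=0xA00174 -> emit A0 01 74, reset; bytes_emitted=3
After char 4 ('M'=12): chars_in_quartet=1 acc=0xC bytes_emitted=3
After char 5 ('r'=43): chars_in_quartet=2 acc=0x32B bytes_emitted=3

Answer: 2 0x32B 3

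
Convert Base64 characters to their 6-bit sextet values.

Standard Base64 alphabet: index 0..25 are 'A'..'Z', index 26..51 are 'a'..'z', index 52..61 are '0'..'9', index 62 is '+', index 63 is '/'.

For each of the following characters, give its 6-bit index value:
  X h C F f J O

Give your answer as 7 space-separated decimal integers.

Answer: 23 33 2 5 31 9 14

Derivation:
'X': A..Z range, ord('X') − ord('A') = 23
'h': a..z range, 26 + ord('h') − ord('a') = 33
'C': A..Z range, ord('C') − ord('A') = 2
'F': A..Z range, ord('F') − ord('A') = 5
'f': a..z range, 26 + ord('f') − ord('a') = 31
'J': A..Z range, ord('J') − ord('A') = 9
'O': A..Z range, ord('O') − ord('A') = 14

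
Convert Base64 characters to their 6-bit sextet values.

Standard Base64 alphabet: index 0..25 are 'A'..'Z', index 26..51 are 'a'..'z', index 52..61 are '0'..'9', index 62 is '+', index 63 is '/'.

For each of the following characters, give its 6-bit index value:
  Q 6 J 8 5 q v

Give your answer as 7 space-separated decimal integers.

'Q': A..Z range, ord('Q') − ord('A') = 16
'6': 0..9 range, 52 + ord('6') − ord('0') = 58
'J': A..Z range, ord('J') − ord('A') = 9
'8': 0..9 range, 52 + ord('8') − ord('0') = 60
'5': 0..9 range, 52 + ord('5') − ord('0') = 57
'q': a..z range, 26 + ord('q') − ord('a') = 42
'v': a..z range, 26 + ord('v') − ord('a') = 47

Answer: 16 58 9 60 57 42 47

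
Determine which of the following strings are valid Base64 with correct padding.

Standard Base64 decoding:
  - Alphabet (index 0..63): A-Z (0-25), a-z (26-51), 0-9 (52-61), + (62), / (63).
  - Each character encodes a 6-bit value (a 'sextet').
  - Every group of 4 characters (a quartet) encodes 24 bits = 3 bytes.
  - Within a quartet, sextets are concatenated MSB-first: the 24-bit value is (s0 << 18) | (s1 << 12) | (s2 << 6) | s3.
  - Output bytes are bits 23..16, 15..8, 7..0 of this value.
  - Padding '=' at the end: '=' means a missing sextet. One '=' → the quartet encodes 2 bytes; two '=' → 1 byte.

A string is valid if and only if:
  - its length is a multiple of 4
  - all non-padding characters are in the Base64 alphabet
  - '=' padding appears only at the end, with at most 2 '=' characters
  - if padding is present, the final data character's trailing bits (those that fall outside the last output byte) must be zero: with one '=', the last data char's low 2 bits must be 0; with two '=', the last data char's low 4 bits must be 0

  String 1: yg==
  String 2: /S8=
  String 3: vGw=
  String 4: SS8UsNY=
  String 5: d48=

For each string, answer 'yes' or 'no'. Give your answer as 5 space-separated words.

String 1: 'yg==' → valid
String 2: '/S8=' → valid
String 3: 'vGw=' → valid
String 4: 'SS8UsNY=' → valid
String 5: 'd48=' → valid

Answer: yes yes yes yes yes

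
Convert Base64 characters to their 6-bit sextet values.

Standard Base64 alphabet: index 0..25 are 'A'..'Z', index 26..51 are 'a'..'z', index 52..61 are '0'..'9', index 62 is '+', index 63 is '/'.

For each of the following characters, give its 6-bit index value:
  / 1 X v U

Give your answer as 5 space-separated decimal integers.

Answer: 63 53 23 47 20

Derivation:
'/': index 63
'1': 0..9 range, 52 + ord('1') − ord('0') = 53
'X': A..Z range, ord('X') − ord('A') = 23
'v': a..z range, 26 + ord('v') − ord('a') = 47
'U': A..Z range, ord('U') − ord('A') = 20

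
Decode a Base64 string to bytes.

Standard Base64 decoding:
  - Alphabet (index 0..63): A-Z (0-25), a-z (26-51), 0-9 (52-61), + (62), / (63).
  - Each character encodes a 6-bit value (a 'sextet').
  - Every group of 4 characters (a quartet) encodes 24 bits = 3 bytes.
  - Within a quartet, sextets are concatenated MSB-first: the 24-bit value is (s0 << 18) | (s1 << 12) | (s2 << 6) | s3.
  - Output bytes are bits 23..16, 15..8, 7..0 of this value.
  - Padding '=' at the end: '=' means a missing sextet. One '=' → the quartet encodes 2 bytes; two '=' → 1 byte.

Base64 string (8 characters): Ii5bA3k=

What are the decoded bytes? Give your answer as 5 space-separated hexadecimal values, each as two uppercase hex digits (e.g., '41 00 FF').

Answer: 22 2E 5B 03 79

Derivation:
After char 0 ('I'=8): chars_in_quartet=1 acc=0x8 bytes_emitted=0
After char 1 ('i'=34): chars_in_quartet=2 acc=0x222 bytes_emitted=0
After char 2 ('5'=57): chars_in_quartet=3 acc=0x88B9 bytes_emitted=0
After char 3 ('b'=27): chars_in_quartet=4 acc=0x222E5B -> emit 22 2E 5B, reset; bytes_emitted=3
After char 4 ('A'=0): chars_in_quartet=1 acc=0x0 bytes_emitted=3
After char 5 ('3'=55): chars_in_quartet=2 acc=0x37 bytes_emitted=3
After char 6 ('k'=36): chars_in_quartet=3 acc=0xDE4 bytes_emitted=3
Padding '=': partial quartet acc=0xDE4 -> emit 03 79; bytes_emitted=5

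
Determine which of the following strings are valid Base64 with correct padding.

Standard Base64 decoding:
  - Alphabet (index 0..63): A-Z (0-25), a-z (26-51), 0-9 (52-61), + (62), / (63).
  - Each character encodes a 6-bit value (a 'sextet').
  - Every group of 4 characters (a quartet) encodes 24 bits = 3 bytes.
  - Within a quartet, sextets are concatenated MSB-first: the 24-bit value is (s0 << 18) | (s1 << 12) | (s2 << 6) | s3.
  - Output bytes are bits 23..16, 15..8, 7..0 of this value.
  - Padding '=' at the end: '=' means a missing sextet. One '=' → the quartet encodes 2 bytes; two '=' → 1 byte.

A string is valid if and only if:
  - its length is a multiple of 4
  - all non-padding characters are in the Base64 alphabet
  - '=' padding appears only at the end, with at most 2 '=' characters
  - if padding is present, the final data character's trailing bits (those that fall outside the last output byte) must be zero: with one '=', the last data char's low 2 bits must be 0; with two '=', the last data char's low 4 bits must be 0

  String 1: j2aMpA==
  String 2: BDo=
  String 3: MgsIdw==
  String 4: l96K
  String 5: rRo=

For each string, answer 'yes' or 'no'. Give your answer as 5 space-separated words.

String 1: 'j2aMpA==' → valid
String 2: 'BDo=' → valid
String 3: 'MgsIdw==' → valid
String 4: 'l96K' → valid
String 5: 'rRo=' → valid

Answer: yes yes yes yes yes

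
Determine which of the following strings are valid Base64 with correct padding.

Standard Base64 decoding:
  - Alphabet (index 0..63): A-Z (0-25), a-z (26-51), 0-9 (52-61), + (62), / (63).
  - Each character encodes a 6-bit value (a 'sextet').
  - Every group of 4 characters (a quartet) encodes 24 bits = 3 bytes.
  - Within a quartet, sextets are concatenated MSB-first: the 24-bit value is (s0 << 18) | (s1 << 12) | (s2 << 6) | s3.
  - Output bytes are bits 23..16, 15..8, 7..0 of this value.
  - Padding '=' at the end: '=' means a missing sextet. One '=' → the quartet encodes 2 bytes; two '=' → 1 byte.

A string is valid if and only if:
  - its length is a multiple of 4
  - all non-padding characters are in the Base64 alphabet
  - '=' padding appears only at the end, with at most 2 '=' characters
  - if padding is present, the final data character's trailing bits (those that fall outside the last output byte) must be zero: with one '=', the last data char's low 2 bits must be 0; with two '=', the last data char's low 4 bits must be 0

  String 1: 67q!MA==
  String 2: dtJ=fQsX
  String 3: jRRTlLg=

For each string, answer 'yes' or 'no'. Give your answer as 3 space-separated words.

Answer: no no yes

Derivation:
String 1: '67q!MA==' → invalid (bad char(s): ['!'])
String 2: 'dtJ=fQsX' → invalid (bad char(s): ['=']; '=' in middle)
String 3: 'jRRTlLg=' → valid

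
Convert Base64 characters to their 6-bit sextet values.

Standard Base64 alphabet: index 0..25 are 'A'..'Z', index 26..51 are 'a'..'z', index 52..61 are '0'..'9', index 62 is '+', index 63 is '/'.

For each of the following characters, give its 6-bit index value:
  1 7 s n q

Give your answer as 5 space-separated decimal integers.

'1': 0..9 range, 52 + ord('1') − ord('0') = 53
'7': 0..9 range, 52 + ord('7') − ord('0') = 59
's': a..z range, 26 + ord('s') − ord('a') = 44
'n': a..z range, 26 + ord('n') − ord('a') = 39
'q': a..z range, 26 + ord('q') − ord('a') = 42

Answer: 53 59 44 39 42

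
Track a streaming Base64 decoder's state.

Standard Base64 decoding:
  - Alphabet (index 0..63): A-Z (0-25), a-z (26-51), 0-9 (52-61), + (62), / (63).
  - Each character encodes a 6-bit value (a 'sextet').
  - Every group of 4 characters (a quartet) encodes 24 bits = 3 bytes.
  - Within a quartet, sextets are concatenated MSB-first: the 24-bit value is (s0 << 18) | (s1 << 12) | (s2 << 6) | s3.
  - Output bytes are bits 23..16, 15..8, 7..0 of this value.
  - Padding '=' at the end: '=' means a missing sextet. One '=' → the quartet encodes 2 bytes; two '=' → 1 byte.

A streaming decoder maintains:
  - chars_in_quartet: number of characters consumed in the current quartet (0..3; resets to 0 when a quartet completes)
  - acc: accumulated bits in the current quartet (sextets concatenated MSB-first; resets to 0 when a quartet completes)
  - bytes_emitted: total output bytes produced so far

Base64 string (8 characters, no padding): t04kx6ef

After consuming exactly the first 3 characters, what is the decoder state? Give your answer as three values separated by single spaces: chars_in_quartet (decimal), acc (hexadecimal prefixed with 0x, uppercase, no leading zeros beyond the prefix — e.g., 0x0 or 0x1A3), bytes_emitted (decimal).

After char 0 ('t'=45): chars_in_quartet=1 acc=0x2D bytes_emitted=0
After char 1 ('0'=52): chars_in_quartet=2 acc=0xB74 bytes_emitted=0
After char 2 ('4'=56): chars_in_quartet=3 acc=0x2DD38 bytes_emitted=0

Answer: 3 0x2DD38 0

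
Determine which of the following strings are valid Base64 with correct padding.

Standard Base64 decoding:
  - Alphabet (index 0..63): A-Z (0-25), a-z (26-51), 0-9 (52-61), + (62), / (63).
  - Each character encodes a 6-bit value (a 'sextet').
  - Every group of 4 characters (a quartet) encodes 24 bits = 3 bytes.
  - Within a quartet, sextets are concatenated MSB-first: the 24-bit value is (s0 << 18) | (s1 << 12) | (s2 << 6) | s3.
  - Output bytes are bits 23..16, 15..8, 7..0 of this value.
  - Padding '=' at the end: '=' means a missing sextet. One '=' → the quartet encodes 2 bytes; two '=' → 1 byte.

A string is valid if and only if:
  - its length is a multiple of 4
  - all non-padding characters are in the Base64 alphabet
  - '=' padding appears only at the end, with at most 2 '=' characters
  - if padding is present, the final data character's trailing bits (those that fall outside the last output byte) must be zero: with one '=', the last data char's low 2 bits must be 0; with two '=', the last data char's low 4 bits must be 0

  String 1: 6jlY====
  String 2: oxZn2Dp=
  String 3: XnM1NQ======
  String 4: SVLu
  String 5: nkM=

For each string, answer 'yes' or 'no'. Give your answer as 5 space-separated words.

Answer: no no no yes yes

Derivation:
String 1: '6jlY====' → invalid (4 pad chars (max 2))
String 2: 'oxZn2Dp=' → invalid (bad trailing bits)
String 3: 'XnM1NQ======' → invalid (6 pad chars (max 2))
String 4: 'SVLu' → valid
String 5: 'nkM=' → valid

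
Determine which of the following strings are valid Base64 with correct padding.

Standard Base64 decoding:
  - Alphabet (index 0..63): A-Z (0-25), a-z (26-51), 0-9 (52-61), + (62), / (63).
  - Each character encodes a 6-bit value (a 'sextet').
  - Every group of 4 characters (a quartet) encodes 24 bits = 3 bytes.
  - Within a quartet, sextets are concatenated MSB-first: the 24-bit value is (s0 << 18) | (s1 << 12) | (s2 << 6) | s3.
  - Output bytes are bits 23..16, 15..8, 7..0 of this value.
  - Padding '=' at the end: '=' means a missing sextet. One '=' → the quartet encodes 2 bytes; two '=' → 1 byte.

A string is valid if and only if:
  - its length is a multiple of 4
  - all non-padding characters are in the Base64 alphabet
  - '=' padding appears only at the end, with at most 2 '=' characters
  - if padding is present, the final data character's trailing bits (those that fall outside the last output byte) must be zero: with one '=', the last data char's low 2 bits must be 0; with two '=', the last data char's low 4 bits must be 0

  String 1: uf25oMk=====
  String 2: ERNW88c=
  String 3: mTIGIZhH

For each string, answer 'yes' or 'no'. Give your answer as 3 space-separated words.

Answer: no yes yes

Derivation:
String 1: 'uf25oMk=====' → invalid (5 pad chars (max 2))
String 2: 'ERNW88c=' → valid
String 3: 'mTIGIZhH' → valid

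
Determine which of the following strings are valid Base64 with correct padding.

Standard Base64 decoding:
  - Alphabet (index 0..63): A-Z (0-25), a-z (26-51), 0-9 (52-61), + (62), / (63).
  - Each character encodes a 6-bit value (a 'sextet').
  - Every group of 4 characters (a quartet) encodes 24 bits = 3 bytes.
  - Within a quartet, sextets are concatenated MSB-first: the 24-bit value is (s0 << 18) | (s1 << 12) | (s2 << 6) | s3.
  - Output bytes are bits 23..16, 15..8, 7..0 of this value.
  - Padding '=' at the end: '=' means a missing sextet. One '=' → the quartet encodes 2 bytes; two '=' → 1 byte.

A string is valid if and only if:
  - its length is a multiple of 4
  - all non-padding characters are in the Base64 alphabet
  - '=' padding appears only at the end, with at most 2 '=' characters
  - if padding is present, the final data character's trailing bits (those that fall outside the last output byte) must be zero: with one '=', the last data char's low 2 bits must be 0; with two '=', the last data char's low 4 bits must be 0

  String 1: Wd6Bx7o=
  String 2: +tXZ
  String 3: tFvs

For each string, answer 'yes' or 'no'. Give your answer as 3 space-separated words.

Answer: yes yes yes

Derivation:
String 1: 'Wd6Bx7o=' → valid
String 2: '+tXZ' → valid
String 3: 'tFvs' → valid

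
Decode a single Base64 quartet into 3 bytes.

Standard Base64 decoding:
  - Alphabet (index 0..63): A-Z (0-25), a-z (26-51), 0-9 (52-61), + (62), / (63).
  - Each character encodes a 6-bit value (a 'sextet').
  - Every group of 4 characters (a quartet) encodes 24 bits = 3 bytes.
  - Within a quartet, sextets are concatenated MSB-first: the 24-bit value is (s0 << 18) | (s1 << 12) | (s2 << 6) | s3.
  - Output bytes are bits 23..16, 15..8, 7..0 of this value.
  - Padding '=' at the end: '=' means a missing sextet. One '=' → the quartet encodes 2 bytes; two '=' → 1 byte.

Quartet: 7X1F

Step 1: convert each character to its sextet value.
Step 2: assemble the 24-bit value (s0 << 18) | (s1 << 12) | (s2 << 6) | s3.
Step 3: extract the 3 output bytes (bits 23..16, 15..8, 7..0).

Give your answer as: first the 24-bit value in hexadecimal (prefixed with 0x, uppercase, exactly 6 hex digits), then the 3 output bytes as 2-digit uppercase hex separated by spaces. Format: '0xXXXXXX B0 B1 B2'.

Answer: 0xED7D45 ED 7D 45

Derivation:
Sextets: 7=59, X=23, 1=53, F=5
24-bit: (59<<18) | (23<<12) | (53<<6) | 5
      = 0xEC0000 | 0x017000 | 0x000D40 | 0x000005
      = 0xED7D45
Bytes: (v>>16)&0xFF=ED, (v>>8)&0xFF=7D, v&0xFF=45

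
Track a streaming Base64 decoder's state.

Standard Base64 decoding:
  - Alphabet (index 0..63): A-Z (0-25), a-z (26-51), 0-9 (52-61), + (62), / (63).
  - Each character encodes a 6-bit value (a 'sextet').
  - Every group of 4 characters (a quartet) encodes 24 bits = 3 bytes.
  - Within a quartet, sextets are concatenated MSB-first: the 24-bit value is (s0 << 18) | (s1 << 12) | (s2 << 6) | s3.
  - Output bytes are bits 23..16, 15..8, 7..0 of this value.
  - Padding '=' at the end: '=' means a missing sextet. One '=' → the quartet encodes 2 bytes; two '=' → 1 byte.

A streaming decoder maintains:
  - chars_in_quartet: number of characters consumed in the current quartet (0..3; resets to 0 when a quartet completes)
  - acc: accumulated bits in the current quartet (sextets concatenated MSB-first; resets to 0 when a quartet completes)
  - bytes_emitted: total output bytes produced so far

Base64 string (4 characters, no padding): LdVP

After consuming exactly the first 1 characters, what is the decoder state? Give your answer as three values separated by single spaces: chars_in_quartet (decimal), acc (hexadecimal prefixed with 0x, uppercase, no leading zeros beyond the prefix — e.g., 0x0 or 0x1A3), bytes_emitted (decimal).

After char 0 ('L'=11): chars_in_quartet=1 acc=0xB bytes_emitted=0

Answer: 1 0xB 0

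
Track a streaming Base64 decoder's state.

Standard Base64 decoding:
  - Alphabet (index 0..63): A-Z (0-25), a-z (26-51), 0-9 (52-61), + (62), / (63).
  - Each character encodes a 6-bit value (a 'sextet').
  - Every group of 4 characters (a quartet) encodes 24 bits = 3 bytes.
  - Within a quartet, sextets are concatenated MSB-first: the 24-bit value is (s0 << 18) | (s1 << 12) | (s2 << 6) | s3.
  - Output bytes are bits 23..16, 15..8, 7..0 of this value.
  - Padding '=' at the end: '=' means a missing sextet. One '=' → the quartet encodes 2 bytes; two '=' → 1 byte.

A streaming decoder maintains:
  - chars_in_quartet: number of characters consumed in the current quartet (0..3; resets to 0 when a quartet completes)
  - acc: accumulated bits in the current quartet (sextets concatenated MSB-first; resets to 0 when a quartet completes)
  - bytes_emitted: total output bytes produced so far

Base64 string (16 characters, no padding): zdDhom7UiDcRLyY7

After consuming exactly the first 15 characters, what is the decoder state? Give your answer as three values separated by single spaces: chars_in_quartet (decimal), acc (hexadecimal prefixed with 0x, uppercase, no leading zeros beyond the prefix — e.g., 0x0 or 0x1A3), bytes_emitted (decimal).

Answer: 3 0xBC98 9

Derivation:
After char 0 ('z'=51): chars_in_quartet=1 acc=0x33 bytes_emitted=0
After char 1 ('d'=29): chars_in_quartet=2 acc=0xCDD bytes_emitted=0
After char 2 ('D'=3): chars_in_quartet=3 acc=0x33743 bytes_emitted=0
After char 3 ('h'=33): chars_in_quartet=4 acc=0xCDD0E1 -> emit CD D0 E1, reset; bytes_emitted=3
After char 4 ('o'=40): chars_in_quartet=1 acc=0x28 bytes_emitted=3
After char 5 ('m'=38): chars_in_quartet=2 acc=0xA26 bytes_emitted=3
After char 6 ('7'=59): chars_in_quartet=3 acc=0x289BB bytes_emitted=3
After char 7 ('U'=20): chars_in_quartet=4 acc=0xA26ED4 -> emit A2 6E D4, reset; bytes_emitted=6
After char 8 ('i'=34): chars_in_quartet=1 acc=0x22 bytes_emitted=6
After char 9 ('D'=3): chars_in_quartet=2 acc=0x883 bytes_emitted=6
After char 10 ('c'=28): chars_in_quartet=3 acc=0x220DC bytes_emitted=6
After char 11 ('R'=17): chars_in_quartet=4 acc=0x883711 -> emit 88 37 11, reset; bytes_emitted=9
After char 12 ('L'=11): chars_in_quartet=1 acc=0xB bytes_emitted=9
After char 13 ('y'=50): chars_in_quartet=2 acc=0x2F2 bytes_emitted=9
After char 14 ('Y'=24): chars_in_quartet=3 acc=0xBC98 bytes_emitted=9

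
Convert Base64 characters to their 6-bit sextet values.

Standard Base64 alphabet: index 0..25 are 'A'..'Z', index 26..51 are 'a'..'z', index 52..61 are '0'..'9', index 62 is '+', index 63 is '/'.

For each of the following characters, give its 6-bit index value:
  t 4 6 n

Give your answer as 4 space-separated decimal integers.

Answer: 45 56 58 39

Derivation:
't': a..z range, 26 + ord('t') − ord('a') = 45
'4': 0..9 range, 52 + ord('4') − ord('0') = 56
'6': 0..9 range, 52 + ord('6') − ord('0') = 58
'n': a..z range, 26 + ord('n') − ord('a') = 39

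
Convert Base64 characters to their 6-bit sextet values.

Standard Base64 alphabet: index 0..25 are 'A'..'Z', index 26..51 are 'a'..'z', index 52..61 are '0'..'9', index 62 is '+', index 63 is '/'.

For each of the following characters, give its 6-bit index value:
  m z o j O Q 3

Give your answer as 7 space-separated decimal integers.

Answer: 38 51 40 35 14 16 55

Derivation:
'm': a..z range, 26 + ord('m') − ord('a') = 38
'z': a..z range, 26 + ord('z') − ord('a') = 51
'o': a..z range, 26 + ord('o') − ord('a') = 40
'j': a..z range, 26 + ord('j') − ord('a') = 35
'O': A..Z range, ord('O') − ord('A') = 14
'Q': A..Z range, ord('Q') − ord('A') = 16
'3': 0..9 range, 52 + ord('3') − ord('0') = 55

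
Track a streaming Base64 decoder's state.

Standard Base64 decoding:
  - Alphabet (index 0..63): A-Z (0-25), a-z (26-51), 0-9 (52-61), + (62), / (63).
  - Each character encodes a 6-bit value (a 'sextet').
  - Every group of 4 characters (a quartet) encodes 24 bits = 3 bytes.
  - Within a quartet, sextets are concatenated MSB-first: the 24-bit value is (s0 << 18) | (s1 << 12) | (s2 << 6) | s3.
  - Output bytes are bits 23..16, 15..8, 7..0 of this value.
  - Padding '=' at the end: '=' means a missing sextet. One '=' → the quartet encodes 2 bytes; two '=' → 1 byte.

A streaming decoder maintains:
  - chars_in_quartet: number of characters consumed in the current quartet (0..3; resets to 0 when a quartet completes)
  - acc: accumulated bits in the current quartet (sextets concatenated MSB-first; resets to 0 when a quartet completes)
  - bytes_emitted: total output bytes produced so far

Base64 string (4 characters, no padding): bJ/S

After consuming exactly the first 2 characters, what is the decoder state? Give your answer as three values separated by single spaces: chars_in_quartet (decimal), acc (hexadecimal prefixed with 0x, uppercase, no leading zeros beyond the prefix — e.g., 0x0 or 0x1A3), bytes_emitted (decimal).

After char 0 ('b'=27): chars_in_quartet=1 acc=0x1B bytes_emitted=0
After char 1 ('J'=9): chars_in_quartet=2 acc=0x6C9 bytes_emitted=0

Answer: 2 0x6C9 0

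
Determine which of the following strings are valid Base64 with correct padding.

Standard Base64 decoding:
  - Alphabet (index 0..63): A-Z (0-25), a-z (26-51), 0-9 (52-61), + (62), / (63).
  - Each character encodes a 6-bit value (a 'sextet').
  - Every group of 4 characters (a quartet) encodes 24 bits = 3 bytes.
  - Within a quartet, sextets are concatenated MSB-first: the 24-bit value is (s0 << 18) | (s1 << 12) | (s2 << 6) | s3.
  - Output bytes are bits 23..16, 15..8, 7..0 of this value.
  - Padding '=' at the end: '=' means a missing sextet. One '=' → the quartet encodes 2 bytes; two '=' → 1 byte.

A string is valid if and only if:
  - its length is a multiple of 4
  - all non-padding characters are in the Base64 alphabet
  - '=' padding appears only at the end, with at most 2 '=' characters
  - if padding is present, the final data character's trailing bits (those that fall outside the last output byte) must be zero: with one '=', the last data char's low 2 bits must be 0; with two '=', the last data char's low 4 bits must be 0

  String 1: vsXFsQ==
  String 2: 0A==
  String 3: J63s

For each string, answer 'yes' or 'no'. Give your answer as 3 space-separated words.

String 1: 'vsXFsQ==' → valid
String 2: '0A==' → valid
String 3: 'J63s' → valid

Answer: yes yes yes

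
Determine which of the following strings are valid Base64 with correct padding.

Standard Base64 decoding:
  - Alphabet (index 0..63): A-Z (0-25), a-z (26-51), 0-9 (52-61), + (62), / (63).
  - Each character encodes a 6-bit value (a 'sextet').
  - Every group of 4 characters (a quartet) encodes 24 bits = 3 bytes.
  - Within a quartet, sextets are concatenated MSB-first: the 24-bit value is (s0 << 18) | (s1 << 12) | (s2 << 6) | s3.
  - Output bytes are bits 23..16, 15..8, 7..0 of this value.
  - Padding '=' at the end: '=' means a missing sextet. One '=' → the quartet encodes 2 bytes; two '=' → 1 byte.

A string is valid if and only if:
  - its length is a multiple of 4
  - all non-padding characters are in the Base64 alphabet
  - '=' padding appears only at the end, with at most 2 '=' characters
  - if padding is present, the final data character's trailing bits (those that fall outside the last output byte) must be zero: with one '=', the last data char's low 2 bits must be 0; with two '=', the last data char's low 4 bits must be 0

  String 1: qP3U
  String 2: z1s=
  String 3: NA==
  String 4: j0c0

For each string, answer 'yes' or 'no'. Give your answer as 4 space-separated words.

Answer: yes yes yes yes

Derivation:
String 1: 'qP3U' → valid
String 2: 'z1s=' → valid
String 3: 'NA==' → valid
String 4: 'j0c0' → valid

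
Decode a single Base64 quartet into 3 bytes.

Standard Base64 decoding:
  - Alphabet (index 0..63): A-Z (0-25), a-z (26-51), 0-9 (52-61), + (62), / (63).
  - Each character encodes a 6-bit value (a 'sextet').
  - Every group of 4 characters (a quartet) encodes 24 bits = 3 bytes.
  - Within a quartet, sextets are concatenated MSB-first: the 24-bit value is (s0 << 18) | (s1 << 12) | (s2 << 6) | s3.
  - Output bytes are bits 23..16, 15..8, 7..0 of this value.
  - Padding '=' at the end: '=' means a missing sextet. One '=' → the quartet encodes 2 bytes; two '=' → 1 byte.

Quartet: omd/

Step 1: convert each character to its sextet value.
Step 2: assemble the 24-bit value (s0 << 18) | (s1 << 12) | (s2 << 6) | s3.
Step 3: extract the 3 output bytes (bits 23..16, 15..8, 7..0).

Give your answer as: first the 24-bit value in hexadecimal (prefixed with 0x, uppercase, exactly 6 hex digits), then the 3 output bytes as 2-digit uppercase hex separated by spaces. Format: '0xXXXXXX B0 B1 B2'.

Answer: 0xA2677F A2 67 7F

Derivation:
Sextets: o=40, m=38, d=29, /=63
24-bit: (40<<18) | (38<<12) | (29<<6) | 63
      = 0xA00000 | 0x026000 | 0x000740 | 0x00003F
      = 0xA2677F
Bytes: (v>>16)&0xFF=A2, (v>>8)&0xFF=67, v&0xFF=7F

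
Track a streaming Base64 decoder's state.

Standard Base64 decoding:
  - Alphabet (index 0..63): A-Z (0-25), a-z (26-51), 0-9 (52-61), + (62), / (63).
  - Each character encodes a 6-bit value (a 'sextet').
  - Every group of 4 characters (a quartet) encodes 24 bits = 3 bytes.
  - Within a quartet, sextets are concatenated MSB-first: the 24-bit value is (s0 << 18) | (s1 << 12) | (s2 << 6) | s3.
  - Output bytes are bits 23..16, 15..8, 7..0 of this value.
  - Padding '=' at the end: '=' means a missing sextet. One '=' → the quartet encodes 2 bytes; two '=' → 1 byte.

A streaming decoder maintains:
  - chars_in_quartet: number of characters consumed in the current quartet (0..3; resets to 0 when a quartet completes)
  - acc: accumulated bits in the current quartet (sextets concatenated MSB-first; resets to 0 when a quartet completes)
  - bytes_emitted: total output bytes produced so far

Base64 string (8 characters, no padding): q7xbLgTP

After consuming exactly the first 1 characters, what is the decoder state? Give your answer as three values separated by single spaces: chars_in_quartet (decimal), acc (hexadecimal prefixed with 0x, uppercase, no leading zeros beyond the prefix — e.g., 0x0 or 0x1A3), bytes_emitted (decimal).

After char 0 ('q'=42): chars_in_quartet=1 acc=0x2A bytes_emitted=0

Answer: 1 0x2A 0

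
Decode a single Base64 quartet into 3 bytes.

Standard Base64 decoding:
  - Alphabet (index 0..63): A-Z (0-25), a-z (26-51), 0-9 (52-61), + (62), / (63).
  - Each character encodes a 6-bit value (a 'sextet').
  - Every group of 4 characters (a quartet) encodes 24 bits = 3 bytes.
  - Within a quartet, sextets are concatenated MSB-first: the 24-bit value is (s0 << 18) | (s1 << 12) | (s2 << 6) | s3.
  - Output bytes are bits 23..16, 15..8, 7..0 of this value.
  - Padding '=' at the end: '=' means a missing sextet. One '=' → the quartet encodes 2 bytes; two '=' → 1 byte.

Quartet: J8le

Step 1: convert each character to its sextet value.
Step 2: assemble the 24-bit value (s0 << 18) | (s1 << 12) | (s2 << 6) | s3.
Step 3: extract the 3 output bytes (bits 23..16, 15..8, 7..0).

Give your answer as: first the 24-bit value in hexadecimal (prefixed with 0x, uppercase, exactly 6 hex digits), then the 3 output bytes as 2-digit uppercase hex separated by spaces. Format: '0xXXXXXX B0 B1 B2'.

Answer: 0x27C95E 27 C9 5E

Derivation:
Sextets: J=9, 8=60, l=37, e=30
24-bit: (9<<18) | (60<<12) | (37<<6) | 30
      = 0x240000 | 0x03C000 | 0x000940 | 0x00001E
      = 0x27C95E
Bytes: (v>>16)&0xFF=27, (v>>8)&0xFF=C9, v&0xFF=5E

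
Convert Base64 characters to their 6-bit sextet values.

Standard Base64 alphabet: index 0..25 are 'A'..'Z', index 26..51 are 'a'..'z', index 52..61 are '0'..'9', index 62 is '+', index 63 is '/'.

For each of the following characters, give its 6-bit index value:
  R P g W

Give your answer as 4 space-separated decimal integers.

Answer: 17 15 32 22

Derivation:
'R': A..Z range, ord('R') − ord('A') = 17
'P': A..Z range, ord('P') − ord('A') = 15
'g': a..z range, 26 + ord('g') − ord('a') = 32
'W': A..Z range, ord('W') − ord('A') = 22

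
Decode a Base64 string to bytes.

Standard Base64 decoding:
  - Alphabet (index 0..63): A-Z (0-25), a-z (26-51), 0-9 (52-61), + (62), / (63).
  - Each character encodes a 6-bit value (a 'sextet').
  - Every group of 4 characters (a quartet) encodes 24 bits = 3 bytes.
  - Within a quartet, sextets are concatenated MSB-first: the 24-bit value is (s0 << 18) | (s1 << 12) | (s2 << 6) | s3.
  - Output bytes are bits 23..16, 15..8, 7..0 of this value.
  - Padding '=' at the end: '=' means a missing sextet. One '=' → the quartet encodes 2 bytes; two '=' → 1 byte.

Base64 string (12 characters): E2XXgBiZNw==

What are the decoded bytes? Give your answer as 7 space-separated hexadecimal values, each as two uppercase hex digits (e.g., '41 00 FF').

After char 0 ('E'=4): chars_in_quartet=1 acc=0x4 bytes_emitted=0
After char 1 ('2'=54): chars_in_quartet=2 acc=0x136 bytes_emitted=0
After char 2 ('X'=23): chars_in_quartet=3 acc=0x4D97 bytes_emitted=0
After char 3 ('X'=23): chars_in_quartet=4 acc=0x1365D7 -> emit 13 65 D7, reset; bytes_emitted=3
After char 4 ('g'=32): chars_in_quartet=1 acc=0x20 bytes_emitted=3
After char 5 ('B'=1): chars_in_quartet=2 acc=0x801 bytes_emitted=3
After char 6 ('i'=34): chars_in_quartet=3 acc=0x20062 bytes_emitted=3
After char 7 ('Z'=25): chars_in_quartet=4 acc=0x801899 -> emit 80 18 99, reset; bytes_emitted=6
After char 8 ('N'=13): chars_in_quartet=1 acc=0xD bytes_emitted=6
After char 9 ('w'=48): chars_in_quartet=2 acc=0x370 bytes_emitted=6
Padding '==': partial quartet acc=0x370 -> emit 37; bytes_emitted=7

Answer: 13 65 D7 80 18 99 37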